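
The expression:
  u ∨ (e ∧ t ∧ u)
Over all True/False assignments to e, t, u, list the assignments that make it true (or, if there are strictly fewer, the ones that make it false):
is true only for:
  e=False, t=False, u=True;
  e=False, t=True, u=True;
  e=True, t=False, u=True;
  e=True, t=True, u=True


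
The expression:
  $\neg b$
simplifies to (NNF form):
$\neg b$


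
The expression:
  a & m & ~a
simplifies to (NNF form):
False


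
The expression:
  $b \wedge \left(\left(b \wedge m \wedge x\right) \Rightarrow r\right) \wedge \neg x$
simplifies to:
$b \wedge \neg x$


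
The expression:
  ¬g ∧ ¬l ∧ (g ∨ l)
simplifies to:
False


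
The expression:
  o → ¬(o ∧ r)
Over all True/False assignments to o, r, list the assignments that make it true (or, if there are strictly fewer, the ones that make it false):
is false only for:
  o=True, r=True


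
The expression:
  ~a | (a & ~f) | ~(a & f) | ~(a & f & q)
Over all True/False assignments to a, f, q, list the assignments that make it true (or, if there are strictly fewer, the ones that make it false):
is false only for:
  a=True, f=True, q=True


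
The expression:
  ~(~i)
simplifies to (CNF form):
i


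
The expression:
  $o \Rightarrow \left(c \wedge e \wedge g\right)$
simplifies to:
$\left(c \wedge e \wedge g\right) \vee \neg o$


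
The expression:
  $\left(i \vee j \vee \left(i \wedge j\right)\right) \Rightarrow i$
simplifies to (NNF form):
$i \vee \neg j$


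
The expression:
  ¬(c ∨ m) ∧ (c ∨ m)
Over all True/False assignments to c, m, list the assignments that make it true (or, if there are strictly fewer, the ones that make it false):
is never true.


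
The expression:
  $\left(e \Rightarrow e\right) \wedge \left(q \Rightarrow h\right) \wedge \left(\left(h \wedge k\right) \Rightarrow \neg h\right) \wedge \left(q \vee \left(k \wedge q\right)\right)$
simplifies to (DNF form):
$h \wedge q \wedge \neg k$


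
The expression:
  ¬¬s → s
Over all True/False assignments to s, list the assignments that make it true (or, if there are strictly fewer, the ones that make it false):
is always true.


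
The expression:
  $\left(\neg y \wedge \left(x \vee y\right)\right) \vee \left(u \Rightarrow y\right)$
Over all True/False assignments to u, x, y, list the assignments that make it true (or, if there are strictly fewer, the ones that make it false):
is false only for:
  u=True, x=False, y=False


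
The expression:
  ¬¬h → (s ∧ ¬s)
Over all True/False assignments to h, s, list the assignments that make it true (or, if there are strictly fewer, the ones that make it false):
is true only for:
  h=False, s=False;
  h=False, s=True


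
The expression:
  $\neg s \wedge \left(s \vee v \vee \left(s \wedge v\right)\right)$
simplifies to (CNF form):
$v \wedge \neg s$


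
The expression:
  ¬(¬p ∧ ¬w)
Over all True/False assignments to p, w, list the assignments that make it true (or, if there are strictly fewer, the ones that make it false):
is false only for:
  p=False, w=False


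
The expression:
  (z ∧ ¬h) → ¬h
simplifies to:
True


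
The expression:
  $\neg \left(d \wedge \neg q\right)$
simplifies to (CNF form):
$q \vee \neg d$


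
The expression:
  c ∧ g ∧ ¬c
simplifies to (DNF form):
False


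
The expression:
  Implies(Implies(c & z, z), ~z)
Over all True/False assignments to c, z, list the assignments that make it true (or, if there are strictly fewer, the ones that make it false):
is true only for:
  c=False, z=False;
  c=True, z=False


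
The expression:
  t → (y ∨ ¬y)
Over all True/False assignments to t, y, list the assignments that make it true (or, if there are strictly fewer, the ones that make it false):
is always true.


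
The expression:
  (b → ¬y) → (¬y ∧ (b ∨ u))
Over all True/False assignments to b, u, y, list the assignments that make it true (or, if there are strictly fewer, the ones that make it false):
is false only for:
  b=False, u=False, y=False;
  b=False, u=False, y=True;
  b=False, u=True, y=True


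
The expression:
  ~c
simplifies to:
~c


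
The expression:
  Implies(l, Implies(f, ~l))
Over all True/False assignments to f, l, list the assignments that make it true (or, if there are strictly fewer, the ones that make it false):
is false only for:
  f=True, l=True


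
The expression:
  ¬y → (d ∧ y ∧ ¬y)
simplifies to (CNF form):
y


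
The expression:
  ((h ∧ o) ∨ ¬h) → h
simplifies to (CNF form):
h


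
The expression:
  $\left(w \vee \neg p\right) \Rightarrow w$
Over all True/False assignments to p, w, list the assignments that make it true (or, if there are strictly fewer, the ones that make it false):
is false only for:
  p=False, w=False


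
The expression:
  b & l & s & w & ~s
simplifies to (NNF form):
False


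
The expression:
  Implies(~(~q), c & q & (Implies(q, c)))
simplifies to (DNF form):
c | ~q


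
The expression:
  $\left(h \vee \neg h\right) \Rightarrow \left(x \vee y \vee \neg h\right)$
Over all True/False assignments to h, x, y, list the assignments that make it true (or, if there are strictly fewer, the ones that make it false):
is false only for:
  h=True, x=False, y=False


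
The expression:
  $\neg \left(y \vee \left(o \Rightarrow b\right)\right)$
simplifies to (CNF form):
$o \wedge \neg b \wedge \neg y$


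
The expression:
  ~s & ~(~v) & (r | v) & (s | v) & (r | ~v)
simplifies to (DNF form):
r & v & ~s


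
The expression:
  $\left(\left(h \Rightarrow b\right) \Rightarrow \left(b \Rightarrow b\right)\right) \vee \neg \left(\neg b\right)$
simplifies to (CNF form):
$\text{True}$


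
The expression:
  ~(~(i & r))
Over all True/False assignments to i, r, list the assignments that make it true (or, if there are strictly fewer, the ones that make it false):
is true only for:
  i=True, r=True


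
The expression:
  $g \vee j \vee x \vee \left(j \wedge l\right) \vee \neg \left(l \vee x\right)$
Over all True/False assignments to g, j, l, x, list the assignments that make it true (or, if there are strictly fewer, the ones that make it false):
is false only for:
  g=False, j=False, l=True, x=False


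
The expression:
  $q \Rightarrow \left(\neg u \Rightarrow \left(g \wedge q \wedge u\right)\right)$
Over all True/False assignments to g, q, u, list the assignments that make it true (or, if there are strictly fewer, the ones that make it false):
is false only for:
  g=False, q=True, u=False;
  g=True, q=True, u=False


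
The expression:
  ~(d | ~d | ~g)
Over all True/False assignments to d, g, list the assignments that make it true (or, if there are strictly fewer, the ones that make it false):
is never true.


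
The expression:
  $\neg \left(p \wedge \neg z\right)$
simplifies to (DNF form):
$z \vee \neg p$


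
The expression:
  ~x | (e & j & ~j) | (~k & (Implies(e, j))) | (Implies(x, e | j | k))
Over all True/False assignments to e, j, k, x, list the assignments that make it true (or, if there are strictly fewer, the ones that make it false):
is always true.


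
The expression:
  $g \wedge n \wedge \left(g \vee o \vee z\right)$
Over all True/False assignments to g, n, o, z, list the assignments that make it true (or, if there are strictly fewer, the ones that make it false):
is true only for:
  g=True, n=True, o=False, z=False;
  g=True, n=True, o=False, z=True;
  g=True, n=True, o=True, z=False;
  g=True, n=True, o=True, z=True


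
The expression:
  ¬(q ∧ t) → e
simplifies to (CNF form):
(e ∨ q) ∧ (e ∨ t)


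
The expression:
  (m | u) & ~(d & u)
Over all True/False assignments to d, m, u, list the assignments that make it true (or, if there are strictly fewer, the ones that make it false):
is true only for:
  d=False, m=False, u=True;
  d=False, m=True, u=False;
  d=False, m=True, u=True;
  d=True, m=True, u=False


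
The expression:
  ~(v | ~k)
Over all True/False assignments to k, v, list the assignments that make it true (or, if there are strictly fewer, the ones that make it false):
is true only for:
  k=True, v=False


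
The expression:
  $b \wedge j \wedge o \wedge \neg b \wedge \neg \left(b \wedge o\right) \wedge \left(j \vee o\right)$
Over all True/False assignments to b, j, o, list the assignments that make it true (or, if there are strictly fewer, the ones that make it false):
is never true.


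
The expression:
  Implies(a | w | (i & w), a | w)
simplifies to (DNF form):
True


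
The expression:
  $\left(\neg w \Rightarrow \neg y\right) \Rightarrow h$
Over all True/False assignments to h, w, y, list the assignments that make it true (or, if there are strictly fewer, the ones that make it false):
is false only for:
  h=False, w=False, y=False;
  h=False, w=True, y=False;
  h=False, w=True, y=True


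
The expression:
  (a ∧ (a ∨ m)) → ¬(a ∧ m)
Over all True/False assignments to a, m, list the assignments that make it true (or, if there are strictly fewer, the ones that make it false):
is false only for:
  a=True, m=True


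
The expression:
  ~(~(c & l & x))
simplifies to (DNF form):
c & l & x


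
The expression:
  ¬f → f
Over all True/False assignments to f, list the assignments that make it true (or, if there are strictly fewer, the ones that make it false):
is true only for:
  f=True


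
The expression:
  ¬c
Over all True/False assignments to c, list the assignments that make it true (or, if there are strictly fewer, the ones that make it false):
is true only for:
  c=False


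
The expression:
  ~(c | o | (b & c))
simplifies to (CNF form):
~c & ~o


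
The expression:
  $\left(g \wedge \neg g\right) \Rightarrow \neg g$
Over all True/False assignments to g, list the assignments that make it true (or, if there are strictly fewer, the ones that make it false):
is always true.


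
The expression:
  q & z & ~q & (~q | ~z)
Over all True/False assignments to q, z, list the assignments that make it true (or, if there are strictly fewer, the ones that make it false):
is never true.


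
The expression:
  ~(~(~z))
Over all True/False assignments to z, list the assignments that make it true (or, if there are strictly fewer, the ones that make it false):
is true only for:
  z=False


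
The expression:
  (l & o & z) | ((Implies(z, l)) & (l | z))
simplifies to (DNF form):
l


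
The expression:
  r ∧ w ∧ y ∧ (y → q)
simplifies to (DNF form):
q ∧ r ∧ w ∧ y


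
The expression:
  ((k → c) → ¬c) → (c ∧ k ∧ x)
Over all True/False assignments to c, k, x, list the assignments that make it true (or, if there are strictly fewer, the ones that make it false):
is true only for:
  c=True, k=False, x=False;
  c=True, k=False, x=True;
  c=True, k=True, x=False;
  c=True, k=True, x=True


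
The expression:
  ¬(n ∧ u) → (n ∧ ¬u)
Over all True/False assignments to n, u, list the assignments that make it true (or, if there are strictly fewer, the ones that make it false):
is true only for:
  n=True, u=False;
  n=True, u=True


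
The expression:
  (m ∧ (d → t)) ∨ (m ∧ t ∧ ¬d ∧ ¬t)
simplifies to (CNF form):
m ∧ (t ∨ ¬d)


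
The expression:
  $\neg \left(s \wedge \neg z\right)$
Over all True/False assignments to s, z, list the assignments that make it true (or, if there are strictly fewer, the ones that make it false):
is false only for:
  s=True, z=False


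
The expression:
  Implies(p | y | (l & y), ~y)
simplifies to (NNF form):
~y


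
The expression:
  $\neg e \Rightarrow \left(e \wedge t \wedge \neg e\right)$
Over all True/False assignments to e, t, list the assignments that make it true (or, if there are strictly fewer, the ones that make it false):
is true only for:
  e=True, t=False;
  e=True, t=True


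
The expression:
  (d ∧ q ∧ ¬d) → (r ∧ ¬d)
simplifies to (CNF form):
True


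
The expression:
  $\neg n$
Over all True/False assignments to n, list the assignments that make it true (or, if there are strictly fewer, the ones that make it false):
is true only for:
  n=False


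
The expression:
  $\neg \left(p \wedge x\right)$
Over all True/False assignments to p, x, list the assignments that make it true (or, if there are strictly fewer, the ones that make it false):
is false only for:
  p=True, x=True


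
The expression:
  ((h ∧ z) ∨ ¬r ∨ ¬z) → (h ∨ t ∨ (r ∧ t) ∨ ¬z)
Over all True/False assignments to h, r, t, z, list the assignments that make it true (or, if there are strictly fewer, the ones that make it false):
is false only for:
  h=False, r=False, t=False, z=True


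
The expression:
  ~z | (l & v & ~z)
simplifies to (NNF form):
~z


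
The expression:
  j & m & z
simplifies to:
j & m & z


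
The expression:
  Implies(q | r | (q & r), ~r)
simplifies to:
~r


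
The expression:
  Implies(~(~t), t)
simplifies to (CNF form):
True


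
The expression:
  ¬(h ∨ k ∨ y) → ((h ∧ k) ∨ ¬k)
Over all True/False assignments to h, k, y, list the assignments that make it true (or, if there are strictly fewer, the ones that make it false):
is always true.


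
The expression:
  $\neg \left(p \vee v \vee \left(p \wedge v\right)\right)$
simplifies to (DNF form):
$\neg p \wedge \neg v$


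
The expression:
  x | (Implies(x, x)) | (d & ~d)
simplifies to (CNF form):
True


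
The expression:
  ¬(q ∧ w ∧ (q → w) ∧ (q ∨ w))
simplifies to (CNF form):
¬q ∨ ¬w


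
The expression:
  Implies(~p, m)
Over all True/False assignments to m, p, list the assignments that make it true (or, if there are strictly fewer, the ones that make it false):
is false only for:
  m=False, p=False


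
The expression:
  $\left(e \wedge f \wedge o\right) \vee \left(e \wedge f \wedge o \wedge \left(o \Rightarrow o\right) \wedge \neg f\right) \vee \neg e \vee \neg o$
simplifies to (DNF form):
$f \vee \neg e \vee \neg o$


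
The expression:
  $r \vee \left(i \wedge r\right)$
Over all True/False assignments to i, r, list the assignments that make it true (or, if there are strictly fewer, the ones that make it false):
is true only for:
  i=False, r=True;
  i=True, r=True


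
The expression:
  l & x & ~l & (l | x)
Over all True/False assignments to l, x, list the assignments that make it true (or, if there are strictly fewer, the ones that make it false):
is never true.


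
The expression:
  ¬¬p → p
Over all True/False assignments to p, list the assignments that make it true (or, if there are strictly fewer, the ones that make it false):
is always true.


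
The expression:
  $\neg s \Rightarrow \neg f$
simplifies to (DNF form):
$s \vee \neg f$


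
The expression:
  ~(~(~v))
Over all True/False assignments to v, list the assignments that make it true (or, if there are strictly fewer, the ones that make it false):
is true only for:
  v=False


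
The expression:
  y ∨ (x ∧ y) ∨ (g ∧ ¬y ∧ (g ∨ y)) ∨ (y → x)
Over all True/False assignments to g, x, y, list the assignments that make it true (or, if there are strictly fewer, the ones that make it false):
is always true.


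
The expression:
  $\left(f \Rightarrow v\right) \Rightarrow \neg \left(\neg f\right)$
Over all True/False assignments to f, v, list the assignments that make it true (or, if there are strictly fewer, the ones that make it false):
is true only for:
  f=True, v=False;
  f=True, v=True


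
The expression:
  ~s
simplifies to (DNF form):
~s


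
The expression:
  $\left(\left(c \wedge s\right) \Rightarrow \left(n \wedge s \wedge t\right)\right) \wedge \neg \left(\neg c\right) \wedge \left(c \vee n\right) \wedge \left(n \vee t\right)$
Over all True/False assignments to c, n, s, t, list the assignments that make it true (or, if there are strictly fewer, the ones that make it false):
is true only for:
  c=True, n=False, s=False, t=True;
  c=True, n=True, s=False, t=False;
  c=True, n=True, s=False, t=True;
  c=True, n=True, s=True, t=True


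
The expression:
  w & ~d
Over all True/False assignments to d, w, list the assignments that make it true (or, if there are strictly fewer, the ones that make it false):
is true only for:
  d=False, w=True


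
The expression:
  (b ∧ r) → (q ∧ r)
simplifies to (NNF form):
q ∨ ¬b ∨ ¬r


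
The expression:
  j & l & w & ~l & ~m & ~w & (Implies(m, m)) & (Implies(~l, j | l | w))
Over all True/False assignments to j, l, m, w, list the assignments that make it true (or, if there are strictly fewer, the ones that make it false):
is never true.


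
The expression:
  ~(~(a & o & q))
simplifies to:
a & o & q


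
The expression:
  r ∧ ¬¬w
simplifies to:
r ∧ w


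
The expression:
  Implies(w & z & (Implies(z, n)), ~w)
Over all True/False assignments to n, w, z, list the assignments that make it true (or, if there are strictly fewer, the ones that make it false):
is false only for:
  n=True, w=True, z=True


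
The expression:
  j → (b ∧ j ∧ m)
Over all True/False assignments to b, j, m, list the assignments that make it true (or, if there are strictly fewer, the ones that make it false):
is false only for:
  b=False, j=True, m=False;
  b=False, j=True, m=True;
  b=True, j=True, m=False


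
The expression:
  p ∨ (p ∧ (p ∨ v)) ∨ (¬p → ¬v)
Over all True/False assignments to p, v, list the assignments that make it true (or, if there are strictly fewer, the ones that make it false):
is false only for:
  p=False, v=True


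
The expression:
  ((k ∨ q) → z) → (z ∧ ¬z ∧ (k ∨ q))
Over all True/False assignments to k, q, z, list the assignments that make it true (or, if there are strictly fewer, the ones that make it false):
is true only for:
  k=False, q=True, z=False;
  k=True, q=False, z=False;
  k=True, q=True, z=False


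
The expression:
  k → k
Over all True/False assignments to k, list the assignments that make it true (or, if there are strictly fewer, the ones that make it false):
is always true.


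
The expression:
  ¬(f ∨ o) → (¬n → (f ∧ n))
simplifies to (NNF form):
f ∨ n ∨ o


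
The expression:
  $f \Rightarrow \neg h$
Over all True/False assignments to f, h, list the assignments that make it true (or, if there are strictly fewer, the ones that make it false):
is false only for:
  f=True, h=True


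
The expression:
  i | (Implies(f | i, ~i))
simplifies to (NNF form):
True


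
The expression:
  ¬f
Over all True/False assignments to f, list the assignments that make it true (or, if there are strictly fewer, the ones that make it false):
is true only for:
  f=False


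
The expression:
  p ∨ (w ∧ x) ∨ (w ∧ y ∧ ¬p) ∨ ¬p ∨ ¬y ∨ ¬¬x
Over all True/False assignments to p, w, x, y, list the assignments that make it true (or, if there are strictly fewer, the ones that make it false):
is always true.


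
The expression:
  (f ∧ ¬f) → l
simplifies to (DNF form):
True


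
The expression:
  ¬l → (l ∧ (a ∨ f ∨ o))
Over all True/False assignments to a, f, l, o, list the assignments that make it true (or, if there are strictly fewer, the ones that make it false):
is true only for:
  a=False, f=False, l=True, o=False;
  a=False, f=False, l=True, o=True;
  a=False, f=True, l=True, o=False;
  a=False, f=True, l=True, o=True;
  a=True, f=False, l=True, o=False;
  a=True, f=False, l=True, o=True;
  a=True, f=True, l=True, o=False;
  a=True, f=True, l=True, o=True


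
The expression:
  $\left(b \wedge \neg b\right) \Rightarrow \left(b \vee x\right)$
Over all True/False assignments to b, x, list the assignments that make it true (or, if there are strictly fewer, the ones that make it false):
is always true.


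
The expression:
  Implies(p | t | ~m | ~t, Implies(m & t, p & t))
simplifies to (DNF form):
p | ~m | ~t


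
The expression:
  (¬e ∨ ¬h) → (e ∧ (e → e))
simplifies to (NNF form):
e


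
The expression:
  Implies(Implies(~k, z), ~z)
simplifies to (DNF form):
~z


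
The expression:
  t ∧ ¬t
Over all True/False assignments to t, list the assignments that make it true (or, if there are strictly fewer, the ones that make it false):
is never true.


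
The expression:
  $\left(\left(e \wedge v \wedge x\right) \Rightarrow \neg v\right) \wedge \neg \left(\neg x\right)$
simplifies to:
$x \wedge \left(\neg e \vee \neg v\right)$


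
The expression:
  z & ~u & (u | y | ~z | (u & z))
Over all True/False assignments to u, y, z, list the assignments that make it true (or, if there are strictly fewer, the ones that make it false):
is true only for:
  u=False, y=True, z=True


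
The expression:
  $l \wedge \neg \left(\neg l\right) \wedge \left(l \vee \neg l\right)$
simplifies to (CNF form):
$l$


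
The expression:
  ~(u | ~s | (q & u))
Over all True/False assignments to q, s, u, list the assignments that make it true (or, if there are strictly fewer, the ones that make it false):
is true only for:
  q=False, s=True, u=False;
  q=True, s=True, u=False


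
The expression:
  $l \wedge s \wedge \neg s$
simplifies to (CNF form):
$\text{False}$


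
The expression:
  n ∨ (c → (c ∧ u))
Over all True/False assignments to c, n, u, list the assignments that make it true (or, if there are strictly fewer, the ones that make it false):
is false only for:
  c=True, n=False, u=False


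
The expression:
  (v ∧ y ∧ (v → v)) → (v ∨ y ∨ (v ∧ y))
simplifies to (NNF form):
True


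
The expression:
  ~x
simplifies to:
~x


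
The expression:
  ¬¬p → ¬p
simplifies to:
¬p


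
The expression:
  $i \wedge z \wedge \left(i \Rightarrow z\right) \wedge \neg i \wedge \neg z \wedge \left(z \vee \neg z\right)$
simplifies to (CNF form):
$\text{False}$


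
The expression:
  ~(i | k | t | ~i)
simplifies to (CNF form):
False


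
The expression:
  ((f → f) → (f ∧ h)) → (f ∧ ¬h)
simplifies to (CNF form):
¬f ∨ ¬h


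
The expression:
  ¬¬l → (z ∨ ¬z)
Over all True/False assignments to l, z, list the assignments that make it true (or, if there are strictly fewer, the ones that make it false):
is always true.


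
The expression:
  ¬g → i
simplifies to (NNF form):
g ∨ i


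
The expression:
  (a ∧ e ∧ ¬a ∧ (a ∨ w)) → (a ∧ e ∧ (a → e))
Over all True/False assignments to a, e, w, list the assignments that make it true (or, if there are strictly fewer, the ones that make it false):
is always true.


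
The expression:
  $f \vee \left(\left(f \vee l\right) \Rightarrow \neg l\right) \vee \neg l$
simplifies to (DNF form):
$f \vee \neg l$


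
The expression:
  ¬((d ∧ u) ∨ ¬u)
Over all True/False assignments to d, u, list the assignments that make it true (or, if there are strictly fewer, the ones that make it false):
is true only for:
  d=False, u=True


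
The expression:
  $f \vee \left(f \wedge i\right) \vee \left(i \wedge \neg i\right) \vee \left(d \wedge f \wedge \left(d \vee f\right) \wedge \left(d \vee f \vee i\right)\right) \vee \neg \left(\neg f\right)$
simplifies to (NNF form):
$f$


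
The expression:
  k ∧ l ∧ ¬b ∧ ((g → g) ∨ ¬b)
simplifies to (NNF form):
k ∧ l ∧ ¬b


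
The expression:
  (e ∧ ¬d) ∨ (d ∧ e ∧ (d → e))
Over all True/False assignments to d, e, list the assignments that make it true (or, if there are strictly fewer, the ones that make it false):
is true only for:
  d=False, e=True;
  d=True, e=True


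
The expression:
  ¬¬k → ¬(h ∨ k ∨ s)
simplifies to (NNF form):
¬k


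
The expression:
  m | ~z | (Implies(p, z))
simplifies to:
True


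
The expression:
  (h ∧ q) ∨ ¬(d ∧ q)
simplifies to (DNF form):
h ∨ ¬d ∨ ¬q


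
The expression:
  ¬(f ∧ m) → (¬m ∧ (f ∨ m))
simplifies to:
f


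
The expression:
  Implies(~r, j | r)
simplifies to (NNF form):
j | r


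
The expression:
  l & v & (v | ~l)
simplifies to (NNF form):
l & v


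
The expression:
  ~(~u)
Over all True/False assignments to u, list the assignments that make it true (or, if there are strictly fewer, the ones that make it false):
is true only for:
  u=True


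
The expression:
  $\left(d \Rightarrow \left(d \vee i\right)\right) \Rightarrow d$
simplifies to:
$d$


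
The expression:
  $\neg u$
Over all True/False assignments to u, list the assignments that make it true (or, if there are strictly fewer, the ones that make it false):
is true only for:
  u=False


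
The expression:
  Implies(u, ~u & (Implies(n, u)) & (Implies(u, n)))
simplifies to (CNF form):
~u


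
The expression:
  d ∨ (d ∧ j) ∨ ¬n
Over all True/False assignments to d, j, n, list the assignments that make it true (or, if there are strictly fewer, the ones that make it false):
is false only for:
  d=False, j=False, n=True;
  d=False, j=True, n=True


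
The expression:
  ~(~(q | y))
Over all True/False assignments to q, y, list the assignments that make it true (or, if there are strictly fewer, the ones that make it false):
is false only for:
  q=False, y=False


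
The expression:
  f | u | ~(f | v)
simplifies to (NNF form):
f | u | ~v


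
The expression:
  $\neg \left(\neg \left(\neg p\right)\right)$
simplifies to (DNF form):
$\neg p$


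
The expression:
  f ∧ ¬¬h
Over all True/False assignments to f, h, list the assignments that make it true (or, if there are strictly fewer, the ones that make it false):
is true only for:
  f=True, h=True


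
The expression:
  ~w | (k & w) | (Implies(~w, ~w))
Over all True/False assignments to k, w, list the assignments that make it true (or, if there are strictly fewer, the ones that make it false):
is always true.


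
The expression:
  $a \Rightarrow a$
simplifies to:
$\text{True}$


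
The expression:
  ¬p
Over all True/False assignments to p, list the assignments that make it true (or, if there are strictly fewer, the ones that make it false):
is true only for:
  p=False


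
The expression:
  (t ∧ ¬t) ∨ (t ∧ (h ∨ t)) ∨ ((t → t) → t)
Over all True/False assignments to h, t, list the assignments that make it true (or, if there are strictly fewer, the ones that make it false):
is true only for:
  h=False, t=True;
  h=True, t=True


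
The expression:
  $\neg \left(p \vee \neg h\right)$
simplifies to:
$h \wedge \neg p$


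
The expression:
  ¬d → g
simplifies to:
d ∨ g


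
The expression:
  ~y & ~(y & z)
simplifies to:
~y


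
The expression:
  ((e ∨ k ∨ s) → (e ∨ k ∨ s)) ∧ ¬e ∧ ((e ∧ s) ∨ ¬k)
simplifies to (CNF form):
¬e ∧ ¬k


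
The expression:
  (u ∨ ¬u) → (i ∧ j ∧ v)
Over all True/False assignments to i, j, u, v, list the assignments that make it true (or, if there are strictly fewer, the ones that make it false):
is true only for:
  i=True, j=True, u=False, v=True;
  i=True, j=True, u=True, v=True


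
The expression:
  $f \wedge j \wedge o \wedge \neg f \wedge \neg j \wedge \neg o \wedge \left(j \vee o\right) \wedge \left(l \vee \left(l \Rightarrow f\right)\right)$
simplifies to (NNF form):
$\text{False}$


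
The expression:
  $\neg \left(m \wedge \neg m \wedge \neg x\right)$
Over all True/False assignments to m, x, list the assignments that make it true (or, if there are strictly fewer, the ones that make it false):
is always true.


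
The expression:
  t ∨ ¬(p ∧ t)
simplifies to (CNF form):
True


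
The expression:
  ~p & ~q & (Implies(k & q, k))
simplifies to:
~p & ~q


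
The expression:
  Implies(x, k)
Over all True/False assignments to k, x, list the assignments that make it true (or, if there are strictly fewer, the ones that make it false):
is false only for:
  k=False, x=True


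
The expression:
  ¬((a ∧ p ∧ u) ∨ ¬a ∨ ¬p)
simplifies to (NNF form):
a ∧ p ∧ ¬u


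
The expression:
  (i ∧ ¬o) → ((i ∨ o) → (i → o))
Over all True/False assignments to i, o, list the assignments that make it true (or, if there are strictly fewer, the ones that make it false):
is false only for:
  i=True, o=False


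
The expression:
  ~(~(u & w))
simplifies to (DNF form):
u & w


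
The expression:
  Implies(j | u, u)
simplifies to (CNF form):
u | ~j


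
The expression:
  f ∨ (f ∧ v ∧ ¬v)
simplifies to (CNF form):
f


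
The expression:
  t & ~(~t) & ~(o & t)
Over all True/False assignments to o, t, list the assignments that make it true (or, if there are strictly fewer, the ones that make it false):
is true only for:
  o=False, t=True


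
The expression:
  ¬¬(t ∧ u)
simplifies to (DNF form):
t ∧ u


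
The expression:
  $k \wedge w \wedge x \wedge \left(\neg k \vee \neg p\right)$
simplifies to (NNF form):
$k \wedge w \wedge x \wedge \neg p$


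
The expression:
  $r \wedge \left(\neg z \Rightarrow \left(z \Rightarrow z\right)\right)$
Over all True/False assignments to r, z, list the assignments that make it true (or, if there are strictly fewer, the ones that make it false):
is true only for:
  r=True, z=False;
  r=True, z=True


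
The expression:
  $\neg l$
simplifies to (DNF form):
$\neg l$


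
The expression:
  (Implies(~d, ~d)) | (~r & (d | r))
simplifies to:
True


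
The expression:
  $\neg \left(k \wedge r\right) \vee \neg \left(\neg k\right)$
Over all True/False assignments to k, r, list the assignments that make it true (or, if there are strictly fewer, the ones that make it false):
is always true.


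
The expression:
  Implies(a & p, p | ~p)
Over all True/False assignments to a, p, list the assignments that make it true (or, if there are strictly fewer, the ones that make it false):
is always true.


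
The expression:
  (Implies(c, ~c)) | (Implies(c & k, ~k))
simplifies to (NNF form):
~c | ~k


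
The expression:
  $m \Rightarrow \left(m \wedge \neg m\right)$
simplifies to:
$\neg m$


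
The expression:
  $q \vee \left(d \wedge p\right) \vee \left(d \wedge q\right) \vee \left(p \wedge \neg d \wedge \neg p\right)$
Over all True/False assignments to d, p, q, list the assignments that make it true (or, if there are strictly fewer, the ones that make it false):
is false only for:
  d=False, p=False, q=False;
  d=False, p=True, q=False;
  d=True, p=False, q=False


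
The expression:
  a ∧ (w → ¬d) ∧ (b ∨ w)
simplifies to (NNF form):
a ∧ (b ∨ w) ∧ (¬d ∨ ¬w)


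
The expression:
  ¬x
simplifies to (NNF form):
¬x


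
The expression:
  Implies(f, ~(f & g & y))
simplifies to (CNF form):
~f | ~g | ~y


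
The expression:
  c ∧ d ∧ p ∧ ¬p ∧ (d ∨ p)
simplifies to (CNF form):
False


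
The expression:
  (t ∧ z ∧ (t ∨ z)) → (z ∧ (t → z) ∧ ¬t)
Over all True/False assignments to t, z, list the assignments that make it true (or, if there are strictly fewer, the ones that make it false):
is false only for:
  t=True, z=True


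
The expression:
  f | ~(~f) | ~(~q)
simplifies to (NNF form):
f | q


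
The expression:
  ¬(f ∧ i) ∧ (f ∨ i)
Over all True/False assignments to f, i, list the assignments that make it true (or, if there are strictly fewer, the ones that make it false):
is true only for:
  f=False, i=True;
  f=True, i=False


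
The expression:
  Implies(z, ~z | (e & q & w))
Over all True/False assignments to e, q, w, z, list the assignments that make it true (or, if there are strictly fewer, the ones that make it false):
is false only for:
  e=False, q=False, w=False, z=True;
  e=False, q=False, w=True, z=True;
  e=False, q=True, w=False, z=True;
  e=False, q=True, w=True, z=True;
  e=True, q=False, w=False, z=True;
  e=True, q=False, w=True, z=True;
  e=True, q=True, w=False, z=True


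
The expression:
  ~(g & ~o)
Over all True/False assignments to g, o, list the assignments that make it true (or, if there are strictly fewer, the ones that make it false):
is false only for:
  g=True, o=False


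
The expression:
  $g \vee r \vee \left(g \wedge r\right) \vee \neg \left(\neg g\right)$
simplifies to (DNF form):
$g \vee r$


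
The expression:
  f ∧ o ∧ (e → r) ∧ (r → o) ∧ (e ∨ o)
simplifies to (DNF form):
(f ∧ o ∧ r) ∨ (f ∧ o ∧ ¬e)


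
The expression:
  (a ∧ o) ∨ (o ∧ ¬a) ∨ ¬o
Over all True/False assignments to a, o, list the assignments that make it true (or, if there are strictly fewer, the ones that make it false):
is always true.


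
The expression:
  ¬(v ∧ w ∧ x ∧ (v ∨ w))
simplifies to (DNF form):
¬v ∨ ¬w ∨ ¬x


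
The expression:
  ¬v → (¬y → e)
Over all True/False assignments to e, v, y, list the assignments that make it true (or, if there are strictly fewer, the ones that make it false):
is false only for:
  e=False, v=False, y=False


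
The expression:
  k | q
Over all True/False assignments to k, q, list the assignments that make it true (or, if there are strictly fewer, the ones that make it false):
is false only for:
  k=False, q=False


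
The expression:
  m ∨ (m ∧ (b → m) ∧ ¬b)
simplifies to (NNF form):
m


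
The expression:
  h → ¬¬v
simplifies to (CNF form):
v ∨ ¬h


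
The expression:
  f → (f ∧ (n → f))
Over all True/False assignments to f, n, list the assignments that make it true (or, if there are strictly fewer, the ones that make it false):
is always true.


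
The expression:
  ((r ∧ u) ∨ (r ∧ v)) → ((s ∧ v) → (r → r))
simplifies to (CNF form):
True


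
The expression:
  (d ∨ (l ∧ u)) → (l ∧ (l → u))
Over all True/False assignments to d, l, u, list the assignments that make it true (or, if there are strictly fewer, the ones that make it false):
is false only for:
  d=True, l=False, u=False;
  d=True, l=False, u=True;
  d=True, l=True, u=False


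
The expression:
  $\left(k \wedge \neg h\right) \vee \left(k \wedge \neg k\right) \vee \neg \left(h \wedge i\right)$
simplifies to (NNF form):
$\neg h \vee \neg i$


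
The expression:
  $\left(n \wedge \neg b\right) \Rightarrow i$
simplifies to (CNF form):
$b \vee i \vee \neg n$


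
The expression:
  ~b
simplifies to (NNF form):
~b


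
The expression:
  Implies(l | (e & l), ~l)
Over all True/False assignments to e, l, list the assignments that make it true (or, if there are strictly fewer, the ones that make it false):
is true only for:
  e=False, l=False;
  e=True, l=False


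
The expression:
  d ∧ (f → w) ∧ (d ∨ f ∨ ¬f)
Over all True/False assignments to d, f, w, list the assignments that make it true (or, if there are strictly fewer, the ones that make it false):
is true only for:
  d=True, f=False, w=False;
  d=True, f=False, w=True;
  d=True, f=True, w=True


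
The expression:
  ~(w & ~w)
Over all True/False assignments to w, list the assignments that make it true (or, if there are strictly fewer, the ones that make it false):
is always true.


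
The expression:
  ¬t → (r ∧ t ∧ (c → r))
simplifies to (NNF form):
t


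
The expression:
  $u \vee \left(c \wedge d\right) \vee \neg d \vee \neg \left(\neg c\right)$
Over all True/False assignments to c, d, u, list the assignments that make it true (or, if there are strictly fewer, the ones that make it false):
is false only for:
  c=False, d=True, u=False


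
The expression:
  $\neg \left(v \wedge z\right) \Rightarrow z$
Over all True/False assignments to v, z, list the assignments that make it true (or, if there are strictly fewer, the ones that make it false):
is true only for:
  v=False, z=True;
  v=True, z=True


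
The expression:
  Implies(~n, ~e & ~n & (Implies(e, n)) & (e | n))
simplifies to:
n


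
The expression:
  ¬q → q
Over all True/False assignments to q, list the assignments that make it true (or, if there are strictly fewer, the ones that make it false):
is true only for:
  q=True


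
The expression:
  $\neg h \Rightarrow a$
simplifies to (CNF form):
$a \vee h$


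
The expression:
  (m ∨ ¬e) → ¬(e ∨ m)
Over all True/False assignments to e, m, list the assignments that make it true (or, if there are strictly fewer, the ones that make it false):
is true only for:
  e=False, m=False;
  e=True, m=False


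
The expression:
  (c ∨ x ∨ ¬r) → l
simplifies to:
l ∨ (r ∧ ¬c ∧ ¬x)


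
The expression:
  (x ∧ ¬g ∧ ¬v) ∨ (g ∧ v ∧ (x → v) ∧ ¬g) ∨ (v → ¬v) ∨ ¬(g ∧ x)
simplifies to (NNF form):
¬g ∨ ¬v ∨ ¬x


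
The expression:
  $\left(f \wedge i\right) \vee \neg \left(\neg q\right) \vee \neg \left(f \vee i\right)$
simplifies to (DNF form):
$q \vee \left(f \wedge i\right) \vee \left(\neg f \wedge \neg i\right)$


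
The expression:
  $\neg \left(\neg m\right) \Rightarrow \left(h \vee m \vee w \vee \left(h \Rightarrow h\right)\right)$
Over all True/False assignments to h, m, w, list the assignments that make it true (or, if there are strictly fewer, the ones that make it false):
is always true.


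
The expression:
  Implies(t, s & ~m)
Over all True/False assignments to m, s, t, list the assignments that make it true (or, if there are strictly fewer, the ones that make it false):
is false only for:
  m=False, s=False, t=True;
  m=True, s=False, t=True;
  m=True, s=True, t=True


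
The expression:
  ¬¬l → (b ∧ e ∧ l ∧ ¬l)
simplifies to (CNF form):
¬l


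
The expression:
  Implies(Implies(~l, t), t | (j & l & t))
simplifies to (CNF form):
t | ~l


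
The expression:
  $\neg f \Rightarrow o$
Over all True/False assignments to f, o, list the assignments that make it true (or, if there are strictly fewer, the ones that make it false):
is false only for:
  f=False, o=False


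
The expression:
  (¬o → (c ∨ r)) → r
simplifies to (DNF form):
r ∨ (¬c ∧ ¬o)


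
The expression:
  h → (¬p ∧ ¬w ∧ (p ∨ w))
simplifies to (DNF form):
¬h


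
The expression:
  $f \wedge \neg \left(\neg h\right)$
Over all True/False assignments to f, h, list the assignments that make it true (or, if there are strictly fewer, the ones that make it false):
is true only for:
  f=True, h=True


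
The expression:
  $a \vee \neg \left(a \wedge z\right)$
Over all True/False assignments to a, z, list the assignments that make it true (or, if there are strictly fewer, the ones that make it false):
is always true.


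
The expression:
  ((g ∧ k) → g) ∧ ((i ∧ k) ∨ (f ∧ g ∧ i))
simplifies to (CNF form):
i ∧ (f ∨ k) ∧ (g ∨ k)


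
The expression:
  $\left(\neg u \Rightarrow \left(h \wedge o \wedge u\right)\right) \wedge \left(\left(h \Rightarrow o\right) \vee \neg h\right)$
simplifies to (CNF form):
$u \wedge \left(o \vee \neg h\right)$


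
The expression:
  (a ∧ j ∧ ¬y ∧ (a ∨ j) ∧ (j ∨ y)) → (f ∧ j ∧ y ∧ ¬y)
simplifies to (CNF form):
y ∨ ¬a ∨ ¬j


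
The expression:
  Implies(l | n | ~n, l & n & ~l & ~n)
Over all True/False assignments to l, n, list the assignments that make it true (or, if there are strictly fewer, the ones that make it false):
is never true.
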